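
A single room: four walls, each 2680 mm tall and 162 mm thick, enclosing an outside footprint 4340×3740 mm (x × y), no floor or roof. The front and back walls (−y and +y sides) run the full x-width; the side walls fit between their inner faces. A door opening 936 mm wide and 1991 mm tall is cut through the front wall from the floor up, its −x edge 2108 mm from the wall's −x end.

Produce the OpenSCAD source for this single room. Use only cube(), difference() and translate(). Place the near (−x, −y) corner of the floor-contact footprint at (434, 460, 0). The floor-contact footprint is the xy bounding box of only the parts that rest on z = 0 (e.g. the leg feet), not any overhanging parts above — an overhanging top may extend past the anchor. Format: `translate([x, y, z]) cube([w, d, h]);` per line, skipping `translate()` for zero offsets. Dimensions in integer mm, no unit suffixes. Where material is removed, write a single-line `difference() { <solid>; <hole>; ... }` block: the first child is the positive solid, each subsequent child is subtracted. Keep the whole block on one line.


difference() { translate([434, 460, 0]) cube([4340, 162, 2680]); translate([2542, 460, 0]) cube([936, 162, 1991]); }
translate([434, 4038, 0]) cube([4340, 162, 2680]);
translate([434, 622, 0]) cube([162, 3416, 2680]);
translate([4612, 622, 0]) cube([162, 3416, 2680]);


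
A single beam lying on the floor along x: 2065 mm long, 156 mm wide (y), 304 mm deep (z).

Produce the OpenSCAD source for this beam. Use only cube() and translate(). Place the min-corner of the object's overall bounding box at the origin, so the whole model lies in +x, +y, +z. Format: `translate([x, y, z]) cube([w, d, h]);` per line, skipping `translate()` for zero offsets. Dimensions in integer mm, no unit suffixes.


cube([2065, 156, 304]);


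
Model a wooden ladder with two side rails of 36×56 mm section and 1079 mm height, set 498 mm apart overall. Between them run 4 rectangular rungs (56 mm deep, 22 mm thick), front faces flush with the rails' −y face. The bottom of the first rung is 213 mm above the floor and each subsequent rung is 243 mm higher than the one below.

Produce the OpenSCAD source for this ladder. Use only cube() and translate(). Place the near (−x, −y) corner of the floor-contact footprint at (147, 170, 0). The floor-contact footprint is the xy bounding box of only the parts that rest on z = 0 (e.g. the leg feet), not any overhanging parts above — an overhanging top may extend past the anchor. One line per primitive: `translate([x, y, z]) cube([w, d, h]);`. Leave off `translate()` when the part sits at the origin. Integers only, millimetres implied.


translate([147, 170, 0]) cube([36, 56, 1079]);
translate([609, 170, 0]) cube([36, 56, 1079]);
translate([183, 170, 213]) cube([426, 56, 22]);
translate([183, 170, 456]) cube([426, 56, 22]);
translate([183, 170, 699]) cube([426, 56, 22]);
translate([183, 170, 942]) cube([426, 56, 22]);


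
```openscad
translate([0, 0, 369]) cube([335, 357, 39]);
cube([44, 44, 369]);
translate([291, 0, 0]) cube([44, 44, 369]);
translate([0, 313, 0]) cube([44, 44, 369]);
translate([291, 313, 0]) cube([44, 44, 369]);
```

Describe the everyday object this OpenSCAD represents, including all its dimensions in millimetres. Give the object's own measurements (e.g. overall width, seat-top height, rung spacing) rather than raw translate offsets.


A simple wooden stool: a rectangular seat 335 mm (x) by 357 mm (y), 39 mm thick, top face at z = 408 mm, on four square legs, each 44×44 mm in cross-section. The legs rest on z = 0, each flush with a corner of the seat.


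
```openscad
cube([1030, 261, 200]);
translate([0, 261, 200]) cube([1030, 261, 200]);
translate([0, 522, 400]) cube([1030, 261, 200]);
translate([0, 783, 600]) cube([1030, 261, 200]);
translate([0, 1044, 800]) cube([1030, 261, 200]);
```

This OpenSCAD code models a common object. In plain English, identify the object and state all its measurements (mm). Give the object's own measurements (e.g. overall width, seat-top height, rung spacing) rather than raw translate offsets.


A straight staircase of 5 solid steps. Each step is 1030 mm wide (x), 261 mm deep (y, the going) and 200 mm tall (the rise). The first step rests on the floor; each subsequent step sits one going further in +y and one rise higher in +z, directly behind and above the previous step with no overlap.


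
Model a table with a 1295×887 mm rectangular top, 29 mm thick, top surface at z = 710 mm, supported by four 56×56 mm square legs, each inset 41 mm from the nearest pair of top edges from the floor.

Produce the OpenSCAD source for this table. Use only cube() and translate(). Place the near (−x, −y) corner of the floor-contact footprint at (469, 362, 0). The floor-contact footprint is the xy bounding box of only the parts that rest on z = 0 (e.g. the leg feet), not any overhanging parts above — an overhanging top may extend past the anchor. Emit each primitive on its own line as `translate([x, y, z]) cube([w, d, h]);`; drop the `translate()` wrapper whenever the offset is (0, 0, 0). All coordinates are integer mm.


// leg_h = 710 - 29 = 681
translate([428, 321, 681]) cube([1295, 887, 29]);
translate([469, 362, 0]) cube([56, 56, 681]);
translate([1626, 362, 0]) cube([56, 56, 681]);
translate([469, 1111, 0]) cube([56, 56, 681]);
translate([1626, 1111, 0]) cube([56, 56, 681]);


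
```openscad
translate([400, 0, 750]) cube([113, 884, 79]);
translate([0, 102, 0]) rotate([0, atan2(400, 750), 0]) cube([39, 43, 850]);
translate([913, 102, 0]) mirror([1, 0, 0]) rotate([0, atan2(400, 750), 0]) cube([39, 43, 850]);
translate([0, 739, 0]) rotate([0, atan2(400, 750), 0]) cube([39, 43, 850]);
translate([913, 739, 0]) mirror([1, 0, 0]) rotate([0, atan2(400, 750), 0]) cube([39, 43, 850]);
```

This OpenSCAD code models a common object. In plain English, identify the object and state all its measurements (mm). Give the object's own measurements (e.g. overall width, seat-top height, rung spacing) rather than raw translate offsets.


A sawhorse. A 113×884×79 mm beam (x, y, z) sits on two A-frame leg pairs. Each pair is two raked legs of 39×43 mm section (43 mm along y) splaying symmetrically in x. Each leg rises 750 mm vertically over 400 mm of horizontal reach and is 850 mm long along its own axis. Every leg's outer bottom edge rests on the floor and its outer top edge meets a bottom edge of the beam — the left legs (tilting toward +x) meet the beam's −x bottom edge, the right legs (their mirror images, tilting toward −x) meet its +x bottom edge — so the leg tops tuck under the beam, the beam's underside is 750 mm above the floor, and the feet are 913 mm apart outside-to-outside with the beam centred between them. The two leg pairs are set in 102 mm from either end of the beam.


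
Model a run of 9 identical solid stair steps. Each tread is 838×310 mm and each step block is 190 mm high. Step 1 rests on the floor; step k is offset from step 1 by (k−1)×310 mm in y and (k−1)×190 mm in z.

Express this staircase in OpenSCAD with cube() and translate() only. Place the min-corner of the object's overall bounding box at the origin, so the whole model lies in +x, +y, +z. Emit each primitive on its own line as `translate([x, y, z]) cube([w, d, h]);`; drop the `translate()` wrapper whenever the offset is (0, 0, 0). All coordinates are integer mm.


cube([838, 310, 190]);
translate([0, 310, 190]) cube([838, 310, 190]);
translate([0, 620, 380]) cube([838, 310, 190]);
translate([0, 930, 570]) cube([838, 310, 190]);
translate([0, 1240, 760]) cube([838, 310, 190]);
translate([0, 1550, 950]) cube([838, 310, 190]);
translate([0, 1860, 1140]) cube([838, 310, 190]);
translate([0, 2170, 1330]) cube([838, 310, 190]);
translate([0, 2480, 1520]) cube([838, 310, 190]);


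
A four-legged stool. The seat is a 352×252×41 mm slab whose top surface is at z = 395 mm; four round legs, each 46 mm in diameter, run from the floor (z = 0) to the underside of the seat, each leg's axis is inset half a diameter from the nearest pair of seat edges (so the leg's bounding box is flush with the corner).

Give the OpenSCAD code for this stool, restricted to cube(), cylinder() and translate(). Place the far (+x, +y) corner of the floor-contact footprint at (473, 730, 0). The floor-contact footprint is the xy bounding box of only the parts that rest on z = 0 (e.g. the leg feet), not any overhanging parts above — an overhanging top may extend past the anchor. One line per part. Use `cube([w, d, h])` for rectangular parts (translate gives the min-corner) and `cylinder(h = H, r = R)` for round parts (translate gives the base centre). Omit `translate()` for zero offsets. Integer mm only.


translate([121, 478, 354]) cube([352, 252, 41]);
translate([144, 501, 0]) cylinder(h = 354, r = 23);
translate([450, 501, 0]) cylinder(h = 354, r = 23);
translate([144, 707, 0]) cylinder(h = 354, r = 23);
translate([450, 707, 0]) cylinder(h = 354, r = 23);


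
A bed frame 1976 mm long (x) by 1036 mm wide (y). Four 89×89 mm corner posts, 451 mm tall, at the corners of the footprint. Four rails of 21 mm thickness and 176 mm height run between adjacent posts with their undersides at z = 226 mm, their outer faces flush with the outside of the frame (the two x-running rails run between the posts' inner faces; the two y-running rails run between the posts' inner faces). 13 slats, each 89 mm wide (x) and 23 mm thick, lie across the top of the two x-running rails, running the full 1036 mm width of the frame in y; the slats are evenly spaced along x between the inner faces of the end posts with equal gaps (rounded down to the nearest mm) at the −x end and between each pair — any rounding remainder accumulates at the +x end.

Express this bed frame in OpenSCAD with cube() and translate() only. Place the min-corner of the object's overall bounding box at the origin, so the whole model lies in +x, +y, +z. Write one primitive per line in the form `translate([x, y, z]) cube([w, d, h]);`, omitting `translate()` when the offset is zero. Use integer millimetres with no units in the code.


cube([89, 89, 451]);
translate([0, 947, 0]) cube([89, 89, 451]);
translate([1887, 0, 0]) cube([89, 89, 451]);
translate([1887, 947, 0]) cube([89, 89, 451]);
translate([89, 0, 226]) cube([1798, 21, 176]);
translate([89, 1015, 226]) cube([1798, 21, 176]);
translate([0, 89, 226]) cube([21, 858, 176]);
translate([1955, 89, 226]) cube([21, 858, 176]);
translate([134, 0, 402]) cube([89, 1036, 23]);
translate([268, 0, 402]) cube([89, 1036, 23]);
translate([402, 0, 402]) cube([89, 1036, 23]);
translate([536, 0, 402]) cube([89, 1036, 23]);
translate([670, 0, 402]) cube([89, 1036, 23]);
translate([804, 0, 402]) cube([89, 1036, 23]);
translate([938, 0, 402]) cube([89, 1036, 23]);
translate([1072, 0, 402]) cube([89, 1036, 23]);
translate([1206, 0, 402]) cube([89, 1036, 23]);
translate([1340, 0, 402]) cube([89, 1036, 23]);
translate([1474, 0, 402]) cube([89, 1036, 23]);
translate([1608, 0, 402]) cube([89, 1036, 23]);
translate([1742, 0, 402]) cube([89, 1036, 23]);


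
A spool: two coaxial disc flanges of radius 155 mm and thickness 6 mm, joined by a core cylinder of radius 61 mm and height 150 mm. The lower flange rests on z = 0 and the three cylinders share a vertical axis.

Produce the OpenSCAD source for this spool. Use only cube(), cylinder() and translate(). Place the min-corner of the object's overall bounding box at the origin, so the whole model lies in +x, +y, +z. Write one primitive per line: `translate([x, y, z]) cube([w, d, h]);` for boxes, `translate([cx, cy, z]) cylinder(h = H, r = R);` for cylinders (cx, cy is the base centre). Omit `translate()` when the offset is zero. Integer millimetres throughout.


translate([155, 155, 0]) cylinder(h = 6, r = 155);
translate([155, 155, 6]) cylinder(h = 150, r = 61);
translate([155, 155, 156]) cylinder(h = 6, r = 155);


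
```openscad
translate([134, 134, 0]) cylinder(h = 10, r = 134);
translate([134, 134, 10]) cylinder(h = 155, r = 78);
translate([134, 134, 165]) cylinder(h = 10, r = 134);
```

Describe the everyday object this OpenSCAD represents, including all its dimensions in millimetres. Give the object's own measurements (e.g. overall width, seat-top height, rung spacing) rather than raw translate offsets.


A spool: two coaxial disc flanges of radius 134 mm and thickness 10 mm, joined by a core cylinder of radius 78 mm and height 155 mm. The lower flange rests on z = 0 and the three cylinders share a vertical axis.


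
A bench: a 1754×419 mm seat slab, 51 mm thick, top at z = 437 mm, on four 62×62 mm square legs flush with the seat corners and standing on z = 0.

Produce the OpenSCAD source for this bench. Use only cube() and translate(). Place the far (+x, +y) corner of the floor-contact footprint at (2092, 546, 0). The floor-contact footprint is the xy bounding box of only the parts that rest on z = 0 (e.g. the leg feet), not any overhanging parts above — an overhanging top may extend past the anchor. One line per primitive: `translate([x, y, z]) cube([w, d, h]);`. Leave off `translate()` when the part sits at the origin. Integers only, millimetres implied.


translate([338, 127, 386]) cube([1754, 419, 51]);
translate([338, 127, 0]) cube([62, 62, 386]);
translate([338, 484, 0]) cube([62, 62, 386]);
translate([2030, 127, 0]) cube([62, 62, 386]);
translate([2030, 484, 0]) cube([62, 62, 386]);


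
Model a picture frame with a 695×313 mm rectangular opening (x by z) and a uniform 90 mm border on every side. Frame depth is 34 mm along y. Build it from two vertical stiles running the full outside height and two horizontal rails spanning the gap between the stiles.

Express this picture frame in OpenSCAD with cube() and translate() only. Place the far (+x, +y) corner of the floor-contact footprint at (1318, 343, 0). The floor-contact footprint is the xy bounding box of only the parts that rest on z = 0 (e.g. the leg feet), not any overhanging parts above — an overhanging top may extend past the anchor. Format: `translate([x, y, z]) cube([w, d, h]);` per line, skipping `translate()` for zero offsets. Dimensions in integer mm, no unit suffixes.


translate([443, 309, 0]) cube([90, 34, 493]);
translate([1228, 309, 0]) cube([90, 34, 493]);
translate([533, 309, 0]) cube([695, 34, 90]);
translate([533, 309, 403]) cube([695, 34, 90]);


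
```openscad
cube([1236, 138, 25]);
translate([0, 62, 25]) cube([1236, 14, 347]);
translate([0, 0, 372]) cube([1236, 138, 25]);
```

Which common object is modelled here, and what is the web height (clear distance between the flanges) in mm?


An I-beam. The web height is 347 mm.

Two wide flanges with a thin centred web — an I-beam. Overall 397 mm minus two 25 mm flanges gives a web of 397 − 2·25 = 347 mm.


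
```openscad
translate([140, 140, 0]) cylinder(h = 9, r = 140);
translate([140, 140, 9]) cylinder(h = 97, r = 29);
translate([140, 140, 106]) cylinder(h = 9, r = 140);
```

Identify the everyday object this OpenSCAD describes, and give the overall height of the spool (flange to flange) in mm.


A spool. The overall height is 115 mm.

Three coaxial cylinders, large–small–large — a spool. Two 9 mm flanges and a 97 mm core give 9 + 97 + 9 = 115 mm.


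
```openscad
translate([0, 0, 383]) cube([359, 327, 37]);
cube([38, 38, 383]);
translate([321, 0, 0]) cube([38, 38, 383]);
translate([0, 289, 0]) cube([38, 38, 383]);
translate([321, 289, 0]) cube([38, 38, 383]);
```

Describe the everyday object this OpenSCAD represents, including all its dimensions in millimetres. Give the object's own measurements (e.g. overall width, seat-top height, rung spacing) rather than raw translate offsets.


A four-legged stool. The seat is a 359×327×37 mm slab whose top surface is at z = 420 mm; four square legs, each 38×38 mm in cross-section, run from the floor (z = 0) to the underside of the seat, each flush with a corner of the seat.


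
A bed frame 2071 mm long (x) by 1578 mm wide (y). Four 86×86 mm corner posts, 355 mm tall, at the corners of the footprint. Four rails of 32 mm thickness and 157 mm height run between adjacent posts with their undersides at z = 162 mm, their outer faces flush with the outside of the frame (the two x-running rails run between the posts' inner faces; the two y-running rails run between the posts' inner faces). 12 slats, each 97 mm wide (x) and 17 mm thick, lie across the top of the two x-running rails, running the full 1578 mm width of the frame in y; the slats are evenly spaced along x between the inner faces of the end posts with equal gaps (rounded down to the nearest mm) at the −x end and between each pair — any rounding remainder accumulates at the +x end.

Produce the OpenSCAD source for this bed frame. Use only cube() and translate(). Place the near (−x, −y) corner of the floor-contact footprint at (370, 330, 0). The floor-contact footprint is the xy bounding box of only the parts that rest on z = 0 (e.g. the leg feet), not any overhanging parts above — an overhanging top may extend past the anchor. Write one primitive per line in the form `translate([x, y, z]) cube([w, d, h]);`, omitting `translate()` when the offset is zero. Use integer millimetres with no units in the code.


translate([370, 330, 0]) cube([86, 86, 355]);
translate([370, 1822, 0]) cube([86, 86, 355]);
translate([2355, 330, 0]) cube([86, 86, 355]);
translate([2355, 1822, 0]) cube([86, 86, 355]);
translate([456, 330, 162]) cube([1899, 32, 157]);
translate([456, 1876, 162]) cube([1899, 32, 157]);
translate([370, 416, 162]) cube([32, 1406, 157]);
translate([2409, 416, 162]) cube([32, 1406, 157]);
translate([512, 330, 319]) cube([97, 1578, 17]);
translate([665, 330, 319]) cube([97, 1578, 17]);
translate([818, 330, 319]) cube([97, 1578, 17]);
translate([971, 330, 319]) cube([97, 1578, 17]);
translate([1124, 330, 319]) cube([97, 1578, 17]);
translate([1277, 330, 319]) cube([97, 1578, 17]);
translate([1430, 330, 319]) cube([97, 1578, 17]);
translate([1583, 330, 319]) cube([97, 1578, 17]);
translate([1736, 330, 319]) cube([97, 1578, 17]);
translate([1889, 330, 319]) cube([97, 1578, 17]);
translate([2042, 330, 319]) cube([97, 1578, 17]);
translate([2195, 330, 319]) cube([97, 1578, 17]);


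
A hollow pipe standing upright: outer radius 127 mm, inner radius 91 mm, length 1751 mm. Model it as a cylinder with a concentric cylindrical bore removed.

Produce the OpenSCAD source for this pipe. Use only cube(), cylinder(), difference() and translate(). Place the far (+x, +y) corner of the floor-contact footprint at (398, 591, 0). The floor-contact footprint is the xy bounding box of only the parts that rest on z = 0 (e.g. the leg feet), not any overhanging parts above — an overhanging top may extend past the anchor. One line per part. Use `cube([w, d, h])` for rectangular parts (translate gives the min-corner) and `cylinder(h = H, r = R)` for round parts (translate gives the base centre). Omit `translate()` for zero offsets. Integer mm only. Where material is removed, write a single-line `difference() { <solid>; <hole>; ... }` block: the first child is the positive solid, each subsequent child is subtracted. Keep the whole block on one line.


difference() { translate([271, 464, 0]) cylinder(h = 1751, r = 127); translate([271, 464, 0]) cylinder(h = 1751, r = 91); }


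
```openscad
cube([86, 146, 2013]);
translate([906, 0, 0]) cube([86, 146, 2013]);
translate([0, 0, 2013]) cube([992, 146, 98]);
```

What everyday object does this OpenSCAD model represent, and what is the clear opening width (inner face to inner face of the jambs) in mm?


A door frame. The clear opening width is 820 mm.

Two 2013 mm tall posts with a header on top — a door frame. The left jamb is 86 mm wide at x = 0; the right jamb starts at x = 906. The clear opening is 906 − 86 = 820 mm.


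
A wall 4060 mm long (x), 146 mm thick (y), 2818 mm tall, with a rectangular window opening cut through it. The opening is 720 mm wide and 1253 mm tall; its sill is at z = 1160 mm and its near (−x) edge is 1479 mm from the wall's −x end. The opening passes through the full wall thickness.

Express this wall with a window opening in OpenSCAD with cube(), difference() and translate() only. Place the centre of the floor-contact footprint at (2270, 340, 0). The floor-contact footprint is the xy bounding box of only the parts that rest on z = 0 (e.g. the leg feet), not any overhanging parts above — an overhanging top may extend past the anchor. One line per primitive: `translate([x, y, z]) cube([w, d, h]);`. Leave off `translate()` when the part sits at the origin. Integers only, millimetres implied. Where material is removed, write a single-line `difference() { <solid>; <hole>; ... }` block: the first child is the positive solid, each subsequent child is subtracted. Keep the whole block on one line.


difference() { translate([240, 267, 0]) cube([4060, 146, 2818]); translate([1719, 267, 1160]) cube([720, 146, 1253]); }


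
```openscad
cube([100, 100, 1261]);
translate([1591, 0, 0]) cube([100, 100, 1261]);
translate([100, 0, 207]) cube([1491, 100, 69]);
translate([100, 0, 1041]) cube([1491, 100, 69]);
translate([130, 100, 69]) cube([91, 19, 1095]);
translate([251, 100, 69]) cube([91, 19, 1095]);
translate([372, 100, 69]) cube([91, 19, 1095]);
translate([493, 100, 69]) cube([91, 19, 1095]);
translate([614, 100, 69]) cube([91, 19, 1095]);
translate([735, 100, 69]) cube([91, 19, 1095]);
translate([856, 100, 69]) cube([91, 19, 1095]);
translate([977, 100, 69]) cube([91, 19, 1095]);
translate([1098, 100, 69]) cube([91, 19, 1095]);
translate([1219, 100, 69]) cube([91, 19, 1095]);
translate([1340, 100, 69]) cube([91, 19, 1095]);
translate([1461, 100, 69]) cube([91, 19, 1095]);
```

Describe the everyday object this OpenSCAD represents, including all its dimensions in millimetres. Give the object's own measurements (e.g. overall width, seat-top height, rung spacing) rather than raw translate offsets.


A fence section. Two 100×100 mm posts, 1261 mm tall, stand on the floor with a clear span of 1491 mm between their inner faces. Two horizontal rails of 100×69 mm section span the gap between the posts with their undersides at z = 207 mm and z = 1041 mm, flush with the posts' −y face. 12 pickets, each 91 mm wide, 19 mm thick and 1095 mm tall, are fixed to the +y face of the rails with their bottoms at z = 69 mm, spaced across the span with a 30 mm gap after the −x post and between neighbouring pickets, with 39 mm left before the +x post.


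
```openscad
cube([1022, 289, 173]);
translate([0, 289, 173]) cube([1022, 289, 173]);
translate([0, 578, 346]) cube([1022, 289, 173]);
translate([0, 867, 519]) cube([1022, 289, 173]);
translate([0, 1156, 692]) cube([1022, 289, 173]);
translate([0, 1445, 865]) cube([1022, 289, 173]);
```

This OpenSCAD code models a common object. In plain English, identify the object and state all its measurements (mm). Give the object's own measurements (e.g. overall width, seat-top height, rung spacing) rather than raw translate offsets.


A straight staircase of 6 solid steps. Each step is 1022 mm wide (x), 289 mm deep (y, the going) and 173 mm tall (the rise). The first step rests on the floor; each subsequent step sits one going further in +y and one rise higher in +z, directly behind and above the previous step with no overlap.


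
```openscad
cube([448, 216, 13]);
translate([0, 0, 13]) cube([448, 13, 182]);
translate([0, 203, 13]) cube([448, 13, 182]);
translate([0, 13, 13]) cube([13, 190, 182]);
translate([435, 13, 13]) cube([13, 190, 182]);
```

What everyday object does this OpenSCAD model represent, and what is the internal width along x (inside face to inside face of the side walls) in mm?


An open box. The internal width is 422 mm.

A 448×216 base slab with four walls standing on it — an open box. The base is 448 mm wide and the walls are 13 mm thick, so the internal width is 448 − 2 × 13 = 422 mm.


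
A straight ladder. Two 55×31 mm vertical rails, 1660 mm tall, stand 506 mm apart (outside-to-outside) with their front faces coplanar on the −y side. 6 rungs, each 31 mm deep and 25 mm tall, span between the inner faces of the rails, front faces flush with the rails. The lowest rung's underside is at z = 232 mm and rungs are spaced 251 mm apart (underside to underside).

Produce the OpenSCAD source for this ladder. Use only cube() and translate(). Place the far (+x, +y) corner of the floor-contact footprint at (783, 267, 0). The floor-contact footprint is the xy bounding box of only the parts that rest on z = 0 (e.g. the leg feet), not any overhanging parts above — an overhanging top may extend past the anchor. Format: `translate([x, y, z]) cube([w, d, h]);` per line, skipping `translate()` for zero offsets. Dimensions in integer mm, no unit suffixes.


translate([277, 236, 0]) cube([55, 31, 1660]);
translate([728, 236, 0]) cube([55, 31, 1660]);
translate([332, 236, 232]) cube([396, 31, 25]);
translate([332, 236, 483]) cube([396, 31, 25]);
translate([332, 236, 734]) cube([396, 31, 25]);
translate([332, 236, 985]) cube([396, 31, 25]);
translate([332, 236, 1236]) cube([396, 31, 25]);
translate([332, 236, 1487]) cube([396, 31, 25]);


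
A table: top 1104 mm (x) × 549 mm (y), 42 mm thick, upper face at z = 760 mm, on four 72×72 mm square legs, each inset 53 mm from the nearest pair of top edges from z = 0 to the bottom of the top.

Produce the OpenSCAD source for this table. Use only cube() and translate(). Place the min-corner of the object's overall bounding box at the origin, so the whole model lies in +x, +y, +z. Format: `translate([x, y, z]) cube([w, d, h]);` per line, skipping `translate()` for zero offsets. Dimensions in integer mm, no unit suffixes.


translate([0, 0, 718]) cube([1104, 549, 42]);
translate([53, 53, 0]) cube([72, 72, 718]);
translate([979, 53, 0]) cube([72, 72, 718]);
translate([53, 424, 0]) cube([72, 72, 718]);
translate([979, 424, 0]) cube([72, 72, 718]);


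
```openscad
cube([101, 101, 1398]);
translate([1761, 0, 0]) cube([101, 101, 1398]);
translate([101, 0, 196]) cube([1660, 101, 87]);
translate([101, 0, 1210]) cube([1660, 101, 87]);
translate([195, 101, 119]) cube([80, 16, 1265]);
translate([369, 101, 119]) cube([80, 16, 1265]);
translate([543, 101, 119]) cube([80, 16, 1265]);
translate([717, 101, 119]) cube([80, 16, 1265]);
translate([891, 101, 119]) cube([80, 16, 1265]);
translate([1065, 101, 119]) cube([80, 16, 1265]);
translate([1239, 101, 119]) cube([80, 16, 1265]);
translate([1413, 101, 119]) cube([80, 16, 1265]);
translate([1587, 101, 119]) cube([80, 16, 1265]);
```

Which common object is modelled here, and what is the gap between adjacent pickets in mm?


A fence section. The picket gap is 94 mm.

Two posts, two rails, 9 pickets — a fence section. Span 1660 mm holds 9 pickets of 80 mm with 10 equal gaps: ⌊(1660 − 9·80) / 10⌋ = 94 mm.


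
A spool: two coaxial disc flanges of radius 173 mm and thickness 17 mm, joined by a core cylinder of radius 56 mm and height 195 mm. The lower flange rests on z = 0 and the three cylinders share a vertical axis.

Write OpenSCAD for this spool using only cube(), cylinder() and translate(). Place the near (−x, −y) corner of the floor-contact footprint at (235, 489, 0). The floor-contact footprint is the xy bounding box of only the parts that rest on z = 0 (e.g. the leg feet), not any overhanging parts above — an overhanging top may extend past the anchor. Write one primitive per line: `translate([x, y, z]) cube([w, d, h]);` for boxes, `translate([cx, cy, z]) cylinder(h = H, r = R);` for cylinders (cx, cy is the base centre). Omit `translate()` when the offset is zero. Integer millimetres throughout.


translate([408, 662, 0]) cylinder(h = 17, r = 173);
translate([408, 662, 17]) cylinder(h = 195, r = 56);
translate([408, 662, 212]) cylinder(h = 17, r = 173);


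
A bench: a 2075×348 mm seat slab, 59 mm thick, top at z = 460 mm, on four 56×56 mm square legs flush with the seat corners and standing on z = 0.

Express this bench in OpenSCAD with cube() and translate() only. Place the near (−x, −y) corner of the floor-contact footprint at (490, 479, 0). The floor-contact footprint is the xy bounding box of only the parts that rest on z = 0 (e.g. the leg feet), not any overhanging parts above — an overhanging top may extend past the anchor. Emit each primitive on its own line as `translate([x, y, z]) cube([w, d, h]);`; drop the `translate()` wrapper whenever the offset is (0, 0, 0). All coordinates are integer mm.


translate([490, 479, 401]) cube([2075, 348, 59]);
translate([490, 479, 0]) cube([56, 56, 401]);
translate([490, 771, 0]) cube([56, 56, 401]);
translate([2509, 479, 0]) cube([56, 56, 401]);
translate([2509, 771, 0]) cube([56, 56, 401]);


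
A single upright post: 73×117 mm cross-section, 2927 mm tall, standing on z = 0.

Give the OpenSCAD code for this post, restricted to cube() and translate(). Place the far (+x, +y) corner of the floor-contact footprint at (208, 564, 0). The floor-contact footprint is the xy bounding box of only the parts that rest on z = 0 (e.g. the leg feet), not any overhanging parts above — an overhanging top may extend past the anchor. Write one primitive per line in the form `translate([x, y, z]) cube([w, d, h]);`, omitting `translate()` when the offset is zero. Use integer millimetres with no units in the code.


translate([135, 447, 0]) cube([73, 117, 2927]);


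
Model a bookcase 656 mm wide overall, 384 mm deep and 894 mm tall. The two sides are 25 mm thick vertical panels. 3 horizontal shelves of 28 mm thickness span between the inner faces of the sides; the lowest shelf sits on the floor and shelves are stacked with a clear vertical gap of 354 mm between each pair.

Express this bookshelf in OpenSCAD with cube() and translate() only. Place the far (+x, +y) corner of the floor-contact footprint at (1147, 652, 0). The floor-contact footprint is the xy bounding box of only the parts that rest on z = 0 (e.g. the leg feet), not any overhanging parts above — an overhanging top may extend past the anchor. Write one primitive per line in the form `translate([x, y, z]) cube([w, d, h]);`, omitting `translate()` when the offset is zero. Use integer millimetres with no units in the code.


translate([491, 268, 0]) cube([25, 384, 894]);
translate([1122, 268, 0]) cube([25, 384, 894]);
translate([516, 268, 0]) cube([606, 384, 28]);
translate([516, 268, 382]) cube([606, 384, 28]);
translate([516, 268, 764]) cube([606, 384, 28]);


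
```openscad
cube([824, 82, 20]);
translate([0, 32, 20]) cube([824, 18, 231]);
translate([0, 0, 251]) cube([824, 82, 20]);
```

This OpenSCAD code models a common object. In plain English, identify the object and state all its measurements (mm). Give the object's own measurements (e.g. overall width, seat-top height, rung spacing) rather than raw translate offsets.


An I-beam lying along x, 824 mm long. Overall section height 271 mm. Two flanges 82 mm wide (y) and 20 mm thick, one on the floor and one at the top; a web 18 mm thick runs between them, centred on the flange width.


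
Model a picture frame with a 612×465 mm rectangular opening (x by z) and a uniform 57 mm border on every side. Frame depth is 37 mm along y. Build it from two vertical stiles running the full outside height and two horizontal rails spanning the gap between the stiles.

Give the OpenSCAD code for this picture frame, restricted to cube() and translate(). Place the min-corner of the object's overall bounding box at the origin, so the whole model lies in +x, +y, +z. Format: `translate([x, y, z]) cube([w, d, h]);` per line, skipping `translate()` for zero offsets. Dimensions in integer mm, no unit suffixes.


cube([57, 37, 579]);
translate([669, 0, 0]) cube([57, 37, 579]);
translate([57, 0, 0]) cube([612, 37, 57]);
translate([57, 0, 522]) cube([612, 37, 57]);


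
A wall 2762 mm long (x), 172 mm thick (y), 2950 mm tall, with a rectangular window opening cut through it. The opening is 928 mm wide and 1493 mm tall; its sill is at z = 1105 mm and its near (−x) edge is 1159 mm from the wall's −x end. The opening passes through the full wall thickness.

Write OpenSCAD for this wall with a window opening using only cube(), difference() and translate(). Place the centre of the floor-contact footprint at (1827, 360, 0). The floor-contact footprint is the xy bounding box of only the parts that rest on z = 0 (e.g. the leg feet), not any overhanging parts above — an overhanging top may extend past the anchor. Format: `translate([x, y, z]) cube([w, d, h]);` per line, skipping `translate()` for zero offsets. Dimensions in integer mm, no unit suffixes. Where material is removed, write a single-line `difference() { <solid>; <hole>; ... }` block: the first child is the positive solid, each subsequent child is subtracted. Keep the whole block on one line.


difference() { translate([446, 274, 0]) cube([2762, 172, 2950]); translate([1605, 274, 1105]) cube([928, 172, 1493]); }


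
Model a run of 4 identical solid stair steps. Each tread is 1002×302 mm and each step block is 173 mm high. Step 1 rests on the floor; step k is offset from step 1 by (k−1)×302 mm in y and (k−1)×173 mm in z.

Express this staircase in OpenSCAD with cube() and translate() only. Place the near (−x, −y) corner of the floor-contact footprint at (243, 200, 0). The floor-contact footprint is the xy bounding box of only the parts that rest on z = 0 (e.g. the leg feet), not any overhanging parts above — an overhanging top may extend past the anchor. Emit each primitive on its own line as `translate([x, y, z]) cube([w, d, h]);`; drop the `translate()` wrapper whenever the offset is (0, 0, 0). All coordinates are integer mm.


translate([243, 200, 0]) cube([1002, 302, 173]);
translate([243, 502, 173]) cube([1002, 302, 173]);
translate([243, 804, 346]) cube([1002, 302, 173]);
translate([243, 1106, 519]) cube([1002, 302, 173]);


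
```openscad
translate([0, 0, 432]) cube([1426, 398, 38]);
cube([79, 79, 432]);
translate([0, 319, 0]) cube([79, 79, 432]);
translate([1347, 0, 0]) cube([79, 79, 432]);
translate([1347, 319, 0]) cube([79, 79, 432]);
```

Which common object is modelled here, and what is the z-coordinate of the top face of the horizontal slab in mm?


A bench. The seat-top height is 470 mm.

A long slab on four corner posts — a bench. The slab sits at z = 432 with thickness 38, so the top is 432 + 38 = 470 mm.


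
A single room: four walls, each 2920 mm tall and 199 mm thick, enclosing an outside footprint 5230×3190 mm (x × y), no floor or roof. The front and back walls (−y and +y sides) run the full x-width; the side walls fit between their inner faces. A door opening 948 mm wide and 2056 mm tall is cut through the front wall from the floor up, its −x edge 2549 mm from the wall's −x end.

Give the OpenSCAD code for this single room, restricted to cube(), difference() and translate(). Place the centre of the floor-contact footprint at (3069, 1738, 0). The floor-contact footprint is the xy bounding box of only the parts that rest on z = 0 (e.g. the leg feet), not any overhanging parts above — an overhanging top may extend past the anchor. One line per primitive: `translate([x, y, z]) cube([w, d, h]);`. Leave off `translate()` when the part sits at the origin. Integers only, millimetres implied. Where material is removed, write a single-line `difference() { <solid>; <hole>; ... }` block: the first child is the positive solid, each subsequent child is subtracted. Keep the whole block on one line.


difference() { translate([454, 143, 0]) cube([5230, 199, 2920]); translate([3003, 143, 0]) cube([948, 199, 2056]); }
translate([454, 3134, 0]) cube([5230, 199, 2920]);
translate([454, 342, 0]) cube([199, 2792, 2920]);
translate([5485, 342, 0]) cube([199, 2792, 2920]);


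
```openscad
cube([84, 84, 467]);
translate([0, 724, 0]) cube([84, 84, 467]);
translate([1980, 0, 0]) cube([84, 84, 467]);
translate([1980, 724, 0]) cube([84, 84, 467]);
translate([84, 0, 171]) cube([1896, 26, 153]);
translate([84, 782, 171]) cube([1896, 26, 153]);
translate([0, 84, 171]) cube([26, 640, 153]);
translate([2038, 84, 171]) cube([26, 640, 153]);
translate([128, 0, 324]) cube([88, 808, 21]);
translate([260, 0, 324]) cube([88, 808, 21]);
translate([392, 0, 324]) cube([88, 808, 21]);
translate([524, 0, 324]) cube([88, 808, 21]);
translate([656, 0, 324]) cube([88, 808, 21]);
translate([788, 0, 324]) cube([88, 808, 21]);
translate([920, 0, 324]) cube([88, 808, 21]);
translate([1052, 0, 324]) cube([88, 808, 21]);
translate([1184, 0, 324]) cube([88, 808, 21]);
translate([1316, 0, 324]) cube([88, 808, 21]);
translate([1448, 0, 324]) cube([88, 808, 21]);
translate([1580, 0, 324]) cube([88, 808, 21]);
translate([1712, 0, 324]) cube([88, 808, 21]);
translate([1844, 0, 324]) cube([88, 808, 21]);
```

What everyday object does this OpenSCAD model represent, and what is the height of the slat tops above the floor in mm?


A bed frame. The slat-top height is 345 mm.

Four posts, four rails, and a row of slats — a bed frame. Slats sit on the rails at z = 171 + 153 = 324; with slat thickness 21, the top is 345 mm.


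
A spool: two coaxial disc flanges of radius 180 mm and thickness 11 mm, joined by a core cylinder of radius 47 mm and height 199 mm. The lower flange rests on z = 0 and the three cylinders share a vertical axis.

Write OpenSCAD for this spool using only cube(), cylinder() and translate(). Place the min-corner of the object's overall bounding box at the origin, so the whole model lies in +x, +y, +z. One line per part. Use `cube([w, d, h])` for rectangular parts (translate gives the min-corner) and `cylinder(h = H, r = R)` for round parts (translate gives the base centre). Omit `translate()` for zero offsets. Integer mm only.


translate([180, 180, 0]) cylinder(h = 11, r = 180);
translate([180, 180, 11]) cylinder(h = 199, r = 47);
translate([180, 180, 210]) cylinder(h = 11, r = 180);


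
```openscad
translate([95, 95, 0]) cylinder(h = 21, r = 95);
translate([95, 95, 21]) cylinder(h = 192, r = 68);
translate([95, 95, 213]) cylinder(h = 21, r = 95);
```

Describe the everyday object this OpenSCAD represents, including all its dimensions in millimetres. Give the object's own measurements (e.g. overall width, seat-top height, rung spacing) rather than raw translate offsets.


A spool: two coaxial disc flanges of radius 95 mm and thickness 21 mm, joined by a core cylinder of radius 68 mm and height 192 mm. The lower flange rests on z = 0 and the three cylinders share a vertical axis.


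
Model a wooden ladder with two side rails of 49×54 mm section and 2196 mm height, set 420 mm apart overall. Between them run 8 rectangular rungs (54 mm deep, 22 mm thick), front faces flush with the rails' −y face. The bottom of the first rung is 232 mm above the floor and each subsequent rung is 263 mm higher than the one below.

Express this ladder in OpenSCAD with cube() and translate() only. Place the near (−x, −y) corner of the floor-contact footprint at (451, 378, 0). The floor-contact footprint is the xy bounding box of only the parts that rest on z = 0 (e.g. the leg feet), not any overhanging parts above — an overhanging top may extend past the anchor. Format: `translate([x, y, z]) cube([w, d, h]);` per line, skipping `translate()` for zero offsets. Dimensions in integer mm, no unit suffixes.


translate([451, 378, 0]) cube([49, 54, 2196]);
translate([822, 378, 0]) cube([49, 54, 2196]);
translate([500, 378, 232]) cube([322, 54, 22]);
translate([500, 378, 495]) cube([322, 54, 22]);
translate([500, 378, 758]) cube([322, 54, 22]);
translate([500, 378, 1021]) cube([322, 54, 22]);
translate([500, 378, 1284]) cube([322, 54, 22]);
translate([500, 378, 1547]) cube([322, 54, 22]);
translate([500, 378, 1810]) cube([322, 54, 22]);
translate([500, 378, 2073]) cube([322, 54, 22]);


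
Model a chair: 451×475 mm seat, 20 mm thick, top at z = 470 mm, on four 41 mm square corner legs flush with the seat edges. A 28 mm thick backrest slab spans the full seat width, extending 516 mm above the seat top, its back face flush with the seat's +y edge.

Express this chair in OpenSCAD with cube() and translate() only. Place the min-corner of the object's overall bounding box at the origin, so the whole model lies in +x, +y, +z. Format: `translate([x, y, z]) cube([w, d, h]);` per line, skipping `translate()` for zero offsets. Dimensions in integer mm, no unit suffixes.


translate([0, 0, 450]) cube([451, 475, 20]);
cube([41, 41, 450]);
translate([410, 0, 0]) cube([41, 41, 450]);
translate([0, 434, 0]) cube([41, 41, 450]);
translate([410, 434, 0]) cube([41, 41, 450]);
translate([0, 447, 470]) cube([451, 28, 516]);
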